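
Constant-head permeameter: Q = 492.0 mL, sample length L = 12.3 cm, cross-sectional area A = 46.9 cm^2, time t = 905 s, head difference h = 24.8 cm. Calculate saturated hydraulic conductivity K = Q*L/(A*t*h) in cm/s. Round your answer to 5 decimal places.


Step 1: K = Q * L / (A * t * h)
Step 2: Numerator = 492.0 * 12.3 = 6051.6
Step 3: Denominator = 46.9 * 905 * 24.8 = 1052623.6
Step 4: K = 6051.6 / 1052623.6 = 0.00575 cm/s

0.00575


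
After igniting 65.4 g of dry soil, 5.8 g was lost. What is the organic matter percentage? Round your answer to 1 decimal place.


Step 1: OM% = 100 * LOI / sample mass
Step 2: OM = 100 * 5.8 / 65.4
Step 3: OM = 8.9%

8.9


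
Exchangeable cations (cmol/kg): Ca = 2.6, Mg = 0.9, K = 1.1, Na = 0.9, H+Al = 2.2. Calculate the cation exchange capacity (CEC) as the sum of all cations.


Step 1: CEC = Ca + Mg + K + Na + (H+Al)
Step 2: CEC = 2.6 + 0.9 + 1.1 + 0.9 + 2.2
Step 3: CEC = 7.7 cmol/kg

7.7


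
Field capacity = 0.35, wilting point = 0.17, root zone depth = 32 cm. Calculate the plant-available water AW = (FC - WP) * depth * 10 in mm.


Step 1: Available water = (FC - WP) * depth * 10
Step 2: AW = (0.35 - 0.17) * 32 * 10
Step 3: AW = 0.18 * 32 * 10
Step 4: AW = 57.6 mm

57.6


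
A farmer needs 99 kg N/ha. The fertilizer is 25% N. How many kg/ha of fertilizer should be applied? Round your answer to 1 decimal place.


Step 1: Fertilizer rate = target N / (N content / 100)
Step 2: Rate = 99 / (25 / 100)
Step 3: Rate = 99 / 0.25
Step 4: Rate = 396.0 kg/ha

396.0


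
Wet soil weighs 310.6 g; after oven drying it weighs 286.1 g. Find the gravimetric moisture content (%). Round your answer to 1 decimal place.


Step 1: Water mass = wet - dry = 310.6 - 286.1 = 24.5 g
Step 2: w = 100 * water mass / dry mass
Step 3: w = 100 * 24.5 / 286.1 = 8.6%

8.6


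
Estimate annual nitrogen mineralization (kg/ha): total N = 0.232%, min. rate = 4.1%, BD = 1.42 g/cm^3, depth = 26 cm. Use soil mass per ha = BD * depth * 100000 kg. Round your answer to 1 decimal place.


Step 1: Soil mass per ha = BD * depth * 100000 = 1.42 * 26 * 100000 = 3692000 kg
Step 2: Total N pool = soil mass * N%/100 = 3692000 * 0.232/100 = 8565.44 kg/ha
Step 3: N mineralized = N pool * rate%/100 = 8565.44 * 4.1/100 = 351.2 kg/ha/yr

351.2


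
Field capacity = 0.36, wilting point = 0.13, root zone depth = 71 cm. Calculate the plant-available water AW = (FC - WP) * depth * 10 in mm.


Step 1: Available water = (FC - WP) * depth * 10
Step 2: AW = (0.36 - 0.13) * 71 * 10
Step 3: AW = 0.23 * 71 * 10
Step 4: AW = 163.3 mm

163.3


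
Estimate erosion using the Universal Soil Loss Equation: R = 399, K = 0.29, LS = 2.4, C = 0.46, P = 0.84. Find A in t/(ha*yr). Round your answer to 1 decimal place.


Step 1: A = R * K * LS * C * P
Step 2: R * K = 399 * 0.29 = 115.71
Step 3: (R*K) * LS = 115.71 * 2.4 = 277.704
Step 4: * C * P = 277.704 * 0.46 * 0.84 = 107.3
Step 5: A = 107.3 t/(ha*yr)

107.3


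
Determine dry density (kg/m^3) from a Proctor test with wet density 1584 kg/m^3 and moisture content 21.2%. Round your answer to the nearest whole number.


Step 1: Dry density = wet density / (1 + w/100)
Step 2: Dry density = 1584 / (1 + 21.2/100)
Step 3: Dry density = 1584 / 1.212
Step 4: Dry density = 1307 kg/m^3

1307


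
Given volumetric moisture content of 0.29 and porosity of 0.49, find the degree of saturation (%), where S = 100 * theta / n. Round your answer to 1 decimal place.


Step 1: S = 100 * theta_v / n
Step 2: S = 100 * 0.29 / 0.49
Step 3: S = 59.2%

59.2


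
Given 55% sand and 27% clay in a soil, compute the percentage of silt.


Step 1: sand + silt + clay = 100%
Step 2: silt = 100 - sand - clay
Step 3: silt = 100 - 55 - 27
Step 4: silt = 18%

18


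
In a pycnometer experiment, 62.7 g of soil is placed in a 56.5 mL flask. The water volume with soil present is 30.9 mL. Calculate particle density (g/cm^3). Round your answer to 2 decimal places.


Step 1: Volume of solids = flask volume - water volume with soil
Step 2: V_solids = 56.5 - 30.9 = 25.6 mL
Step 3: Particle density = mass / V_solids = 62.7 / 25.6 = 2.45 g/cm^3

2.45


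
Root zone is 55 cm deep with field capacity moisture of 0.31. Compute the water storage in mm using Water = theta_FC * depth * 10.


Step 1: Water (mm) = theta_FC * depth (cm) * 10
Step 2: Water = 0.31 * 55 * 10
Step 3: Water = 170.5 mm

170.5


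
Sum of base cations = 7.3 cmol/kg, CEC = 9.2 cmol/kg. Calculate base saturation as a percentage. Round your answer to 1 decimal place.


Step 1: BS = 100 * (sum of bases) / CEC
Step 2: BS = 100 * 7.3 / 9.2
Step 3: BS = 79.3%

79.3


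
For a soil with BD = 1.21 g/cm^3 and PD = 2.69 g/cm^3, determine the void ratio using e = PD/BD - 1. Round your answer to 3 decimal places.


Step 1: e = PD / BD - 1
Step 2: e = 2.69 / 1.21 - 1
Step 3: e = 2.22314 - 1
Step 4: e = 1.223

1.223


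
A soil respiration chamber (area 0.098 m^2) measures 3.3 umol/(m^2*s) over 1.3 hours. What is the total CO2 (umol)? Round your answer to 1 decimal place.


Step 1: Convert time to seconds: 1.3 hr * 3600 = 4680.0 s
Step 2: Total = flux * area * time_s
Step 3: Total = 3.3 * 0.098 * 4680.0
Step 4: Total = 1513.5 umol

1513.5


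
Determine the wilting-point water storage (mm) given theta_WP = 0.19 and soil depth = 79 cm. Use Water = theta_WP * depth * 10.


Step 1: Water (mm) = theta_WP * depth * 10
Step 2: Water = 0.19 * 79 * 10
Step 3: Water = 150.1 mm

150.1


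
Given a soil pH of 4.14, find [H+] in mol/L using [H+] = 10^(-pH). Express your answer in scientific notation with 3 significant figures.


Step 1: [H+] = 10^(-pH)
Step 2: [H+] = 10^(-4.14)
Step 3: [H+] = 7.24e-05 mol/L

7.24e-05


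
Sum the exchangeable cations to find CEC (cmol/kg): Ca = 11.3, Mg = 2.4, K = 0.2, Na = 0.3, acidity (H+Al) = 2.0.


Step 1: CEC = Ca + Mg + K + Na + (H+Al)
Step 2: CEC = 11.3 + 2.4 + 0.2 + 0.3 + 2.0
Step 3: CEC = 16.2 cmol/kg

16.2


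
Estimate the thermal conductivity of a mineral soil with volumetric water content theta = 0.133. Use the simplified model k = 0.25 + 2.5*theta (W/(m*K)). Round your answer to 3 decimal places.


Step 1: k = 0.25 + 2.5 * theta
Step 2: k = 0.25 + 2.5 * 0.133
Step 3: k = 0.25 + 0.333
Step 4: k = 0.583 W/(m*K)

0.583


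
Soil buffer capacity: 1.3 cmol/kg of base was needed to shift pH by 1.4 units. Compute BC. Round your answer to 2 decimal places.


Step 1: BC = change in base / change in pH
Step 2: BC = 1.3 / 1.4
Step 3: BC = 0.93 cmol/(kg*pH unit)

0.93


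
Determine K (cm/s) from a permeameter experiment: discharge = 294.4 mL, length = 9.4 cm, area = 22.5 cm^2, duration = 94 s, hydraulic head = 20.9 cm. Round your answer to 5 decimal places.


Step 1: K = Q * L / (A * t * h)
Step 2: Numerator = 294.4 * 9.4 = 2767.36
Step 3: Denominator = 22.5 * 94 * 20.9 = 44203.5
Step 4: K = 2767.36 / 44203.5 = 0.0626 cm/s

0.0626


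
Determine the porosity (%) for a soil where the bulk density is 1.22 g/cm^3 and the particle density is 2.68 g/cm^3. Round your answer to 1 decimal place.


Step 1: Formula: n = 100 * (1 - BD / PD)
Step 2: n = 100 * (1 - 1.22 / 2.68)
Step 3: n = 100 * (1 - 0.45522)
Step 4: n = 54.5%

54.5


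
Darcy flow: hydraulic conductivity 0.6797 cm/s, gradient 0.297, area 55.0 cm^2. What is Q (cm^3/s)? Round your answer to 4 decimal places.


Step 1: Apply Darcy's law: Q = K * i * A
Step 2: Q = 0.6797 * 0.297 * 55.0
Step 3: Q = 11.1029 cm^3/s

11.1029


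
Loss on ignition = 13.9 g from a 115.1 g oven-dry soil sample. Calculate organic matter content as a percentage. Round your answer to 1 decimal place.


Step 1: OM% = 100 * LOI / sample mass
Step 2: OM = 100 * 13.9 / 115.1
Step 3: OM = 12.1%

12.1


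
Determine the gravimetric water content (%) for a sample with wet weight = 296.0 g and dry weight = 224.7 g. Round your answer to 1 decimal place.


Step 1: Water mass = wet - dry = 296.0 - 224.7 = 71.3 g
Step 2: w = 100 * water mass / dry mass
Step 3: w = 100 * 71.3 / 224.7 = 31.7%

31.7


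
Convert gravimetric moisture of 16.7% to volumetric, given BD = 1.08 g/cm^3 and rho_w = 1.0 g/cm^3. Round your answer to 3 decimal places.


Step 1: theta = (w / 100) * BD / rho_w
Step 2: theta = (16.7 / 100) * 1.08 / 1.0
Step 3: theta = 0.167 * 1.08
Step 4: theta = 0.18

0.18


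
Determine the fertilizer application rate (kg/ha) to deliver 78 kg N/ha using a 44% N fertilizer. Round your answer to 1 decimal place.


Step 1: Fertilizer rate = target N / (N content / 100)
Step 2: Rate = 78 / (44 / 100)
Step 3: Rate = 78 / 0.44
Step 4: Rate = 177.3 kg/ha

177.3


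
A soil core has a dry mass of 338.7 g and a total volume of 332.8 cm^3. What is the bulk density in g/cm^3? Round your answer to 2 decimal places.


Step 1: Identify the formula: BD = dry mass / volume
Step 2: Substitute values: BD = 338.7 / 332.8
Step 3: BD = 1.02 g/cm^3

1.02


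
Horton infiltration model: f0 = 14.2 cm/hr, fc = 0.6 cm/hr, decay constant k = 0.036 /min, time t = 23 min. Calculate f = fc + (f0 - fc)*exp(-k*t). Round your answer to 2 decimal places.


Step 1: f = fc + (f0 - fc) * exp(-k * t)
Step 2: exp(-0.036 * 23) = 0.436922
Step 3: f = 0.6 + (14.2 - 0.6) * 0.436922
Step 4: f = 0.6 + 13.6 * 0.436922
Step 5: f = 6.54 cm/hr

6.54


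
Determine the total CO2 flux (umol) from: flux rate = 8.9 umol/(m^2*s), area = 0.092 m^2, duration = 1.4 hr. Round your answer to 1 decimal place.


Step 1: Convert time to seconds: 1.4 hr * 3600 = 5040.0 s
Step 2: Total = flux * area * time_s
Step 3: Total = 8.9 * 0.092 * 5040.0
Step 4: Total = 4126.8 umol

4126.8


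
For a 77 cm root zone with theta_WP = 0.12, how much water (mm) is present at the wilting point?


Step 1: Water (mm) = theta_WP * depth * 10
Step 2: Water = 0.12 * 77 * 10
Step 3: Water = 92.4 mm

92.4


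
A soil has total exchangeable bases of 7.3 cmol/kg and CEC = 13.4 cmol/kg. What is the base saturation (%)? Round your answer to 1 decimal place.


Step 1: BS = 100 * (sum of bases) / CEC
Step 2: BS = 100 * 7.3 / 13.4
Step 3: BS = 54.5%

54.5


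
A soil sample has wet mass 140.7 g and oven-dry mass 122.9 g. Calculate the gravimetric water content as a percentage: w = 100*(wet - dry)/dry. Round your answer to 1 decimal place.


Step 1: Water mass = wet - dry = 140.7 - 122.9 = 17.8 g
Step 2: w = 100 * water mass / dry mass
Step 3: w = 100 * 17.8 / 122.9 = 14.5%

14.5


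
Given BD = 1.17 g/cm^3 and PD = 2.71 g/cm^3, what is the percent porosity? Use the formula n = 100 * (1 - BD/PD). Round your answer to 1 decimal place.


Step 1: Formula: n = 100 * (1 - BD / PD)
Step 2: n = 100 * (1 - 1.17 / 2.71)
Step 3: n = 100 * (1 - 0.43173)
Step 4: n = 56.8%

56.8


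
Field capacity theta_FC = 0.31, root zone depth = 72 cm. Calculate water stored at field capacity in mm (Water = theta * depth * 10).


Step 1: Water (mm) = theta_FC * depth (cm) * 10
Step 2: Water = 0.31 * 72 * 10
Step 3: Water = 223.2 mm

223.2


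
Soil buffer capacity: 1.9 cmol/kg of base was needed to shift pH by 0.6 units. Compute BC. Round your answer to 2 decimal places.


Step 1: BC = change in base / change in pH
Step 2: BC = 1.9 / 0.6
Step 3: BC = 3.17 cmol/(kg*pH unit)

3.17


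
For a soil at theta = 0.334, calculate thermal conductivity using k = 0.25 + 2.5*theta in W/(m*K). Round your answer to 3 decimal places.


Step 1: k = 0.25 + 2.5 * theta
Step 2: k = 0.25 + 2.5 * 0.334
Step 3: k = 0.25 + 0.835
Step 4: k = 1.085 W/(m*K)

1.085


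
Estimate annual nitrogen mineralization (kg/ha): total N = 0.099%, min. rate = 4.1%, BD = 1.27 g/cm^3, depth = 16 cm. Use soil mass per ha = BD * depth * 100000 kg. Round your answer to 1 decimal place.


Step 1: Soil mass per ha = BD * depth * 100000 = 1.27 * 16 * 100000 = 2032000 kg
Step 2: Total N pool = soil mass * N%/100 = 2032000 * 0.099/100 = 2011.68 kg/ha
Step 3: N mineralized = N pool * rate%/100 = 2011.68 * 4.1/100 = 82.5 kg/ha/yr

82.5


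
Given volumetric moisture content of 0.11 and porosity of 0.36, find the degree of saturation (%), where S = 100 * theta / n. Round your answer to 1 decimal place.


Step 1: S = 100 * theta_v / n
Step 2: S = 100 * 0.11 / 0.36
Step 3: S = 30.6%

30.6


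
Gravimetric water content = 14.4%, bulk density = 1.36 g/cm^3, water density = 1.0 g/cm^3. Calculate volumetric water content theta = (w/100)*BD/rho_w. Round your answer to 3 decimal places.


Step 1: theta = (w / 100) * BD / rho_w
Step 2: theta = (14.4 / 100) * 1.36 / 1.0
Step 3: theta = 0.144 * 1.36
Step 4: theta = 0.196

0.196


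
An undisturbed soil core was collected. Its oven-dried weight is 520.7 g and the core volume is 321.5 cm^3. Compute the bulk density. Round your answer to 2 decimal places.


Step 1: Identify the formula: BD = dry mass / volume
Step 2: Substitute values: BD = 520.7 / 321.5
Step 3: BD = 1.62 g/cm^3

1.62


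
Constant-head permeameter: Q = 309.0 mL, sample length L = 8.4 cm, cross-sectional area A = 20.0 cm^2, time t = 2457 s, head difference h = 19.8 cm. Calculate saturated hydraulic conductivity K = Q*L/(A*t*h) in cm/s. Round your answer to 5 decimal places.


Step 1: K = Q * L / (A * t * h)
Step 2: Numerator = 309.0 * 8.4 = 2595.6
Step 3: Denominator = 20.0 * 2457 * 19.8 = 972972.0
Step 4: K = 2595.6 / 972972.0 = 0.00267 cm/s

0.00267


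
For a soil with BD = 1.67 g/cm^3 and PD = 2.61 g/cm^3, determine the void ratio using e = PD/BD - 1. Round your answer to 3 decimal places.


Step 1: e = PD / BD - 1
Step 2: e = 2.61 / 1.67 - 1
Step 3: e = 1.56287 - 1
Step 4: e = 0.563

0.563


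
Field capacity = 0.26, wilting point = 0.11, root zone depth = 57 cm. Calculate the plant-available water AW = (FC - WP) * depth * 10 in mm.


Step 1: Available water = (FC - WP) * depth * 10
Step 2: AW = (0.26 - 0.11) * 57 * 10
Step 3: AW = 0.15 * 57 * 10
Step 4: AW = 85.5 mm

85.5


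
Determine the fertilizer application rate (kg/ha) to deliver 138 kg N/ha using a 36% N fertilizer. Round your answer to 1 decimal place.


Step 1: Fertilizer rate = target N / (N content / 100)
Step 2: Rate = 138 / (36 / 100)
Step 3: Rate = 138 / 0.36
Step 4: Rate = 383.3 kg/ha

383.3


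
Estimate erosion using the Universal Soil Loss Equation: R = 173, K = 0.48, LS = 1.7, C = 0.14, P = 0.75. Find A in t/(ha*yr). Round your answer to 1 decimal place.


Step 1: A = R * K * LS * C * P
Step 2: R * K = 173 * 0.48 = 83.04
Step 3: (R*K) * LS = 83.04 * 1.7 = 141.168
Step 4: * C * P = 141.168 * 0.14 * 0.75 = 14.8
Step 5: A = 14.8 t/(ha*yr)

14.8


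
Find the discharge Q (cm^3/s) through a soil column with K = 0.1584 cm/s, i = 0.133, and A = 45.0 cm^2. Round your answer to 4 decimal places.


Step 1: Apply Darcy's law: Q = K * i * A
Step 2: Q = 0.1584 * 0.133 * 45.0
Step 3: Q = 0.948 cm^3/s

0.948


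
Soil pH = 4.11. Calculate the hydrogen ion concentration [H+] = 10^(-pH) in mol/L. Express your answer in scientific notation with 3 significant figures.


Step 1: [H+] = 10^(-pH)
Step 2: [H+] = 10^(-4.11)
Step 3: [H+] = 7.76e-05 mol/L

7.76e-05


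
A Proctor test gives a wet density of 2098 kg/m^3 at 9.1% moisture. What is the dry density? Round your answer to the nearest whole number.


Step 1: Dry density = wet density / (1 + w/100)
Step 2: Dry density = 2098 / (1 + 9.1/100)
Step 3: Dry density = 2098 / 1.091
Step 4: Dry density = 1923 kg/m^3

1923


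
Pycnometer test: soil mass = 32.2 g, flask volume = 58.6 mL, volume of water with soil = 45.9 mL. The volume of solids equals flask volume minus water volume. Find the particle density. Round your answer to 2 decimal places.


Step 1: Volume of solids = flask volume - water volume with soil
Step 2: V_solids = 58.6 - 45.9 = 12.7 mL
Step 3: Particle density = mass / V_solids = 32.2 / 12.7 = 2.54 g/cm^3

2.54


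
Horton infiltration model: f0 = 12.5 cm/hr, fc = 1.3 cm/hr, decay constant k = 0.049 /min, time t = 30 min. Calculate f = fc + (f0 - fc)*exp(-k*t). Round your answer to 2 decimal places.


Step 1: f = fc + (f0 - fc) * exp(-k * t)
Step 2: exp(-0.049 * 30) = 0.229925
Step 3: f = 1.3 + (12.5 - 1.3) * 0.229925
Step 4: f = 1.3 + 11.2 * 0.229925
Step 5: f = 3.88 cm/hr

3.88


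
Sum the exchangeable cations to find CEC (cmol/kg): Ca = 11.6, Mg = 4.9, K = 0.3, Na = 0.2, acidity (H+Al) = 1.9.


Step 1: CEC = Ca + Mg + K + Na + (H+Al)
Step 2: CEC = 11.6 + 4.9 + 0.3 + 0.2 + 1.9
Step 3: CEC = 18.9 cmol/kg

18.9


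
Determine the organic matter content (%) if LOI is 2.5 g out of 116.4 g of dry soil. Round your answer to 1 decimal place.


Step 1: OM% = 100 * LOI / sample mass
Step 2: OM = 100 * 2.5 / 116.4
Step 3: OM = 2.1%

2.1


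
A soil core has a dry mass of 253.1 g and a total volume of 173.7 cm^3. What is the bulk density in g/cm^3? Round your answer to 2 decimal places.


Step 1: Identify the formula: BD = dry mass / volume
Step 2: Substitute values: BD = 253.1 / 173.7
Step 3: BD = 1.46 g/cm^3

1.46


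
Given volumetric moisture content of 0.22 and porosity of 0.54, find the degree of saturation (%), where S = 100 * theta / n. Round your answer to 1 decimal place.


Step 1: S = 100 * theta_v / n
Step 2: S = 100 * 0.22 / 0.54
Step 3: S = 40.7%

40.7


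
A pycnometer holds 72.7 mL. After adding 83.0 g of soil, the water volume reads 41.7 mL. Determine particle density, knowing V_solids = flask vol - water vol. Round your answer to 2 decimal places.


Step 1: Volume of solids = flask volume - water volume with soil
Step 2: V_solids = 72.7 - 41.7 = 31.0 mL
Step 3: Particle density = mass / V_solids = 83.0 / 31.0 = 2.68 g/cm^3

2.68


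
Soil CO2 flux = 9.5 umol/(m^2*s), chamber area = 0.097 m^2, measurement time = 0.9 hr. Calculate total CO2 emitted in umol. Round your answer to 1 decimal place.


Step 1: Convert time to seconds: 0.9 hr * 3600 = 3240.0 s
Step 2: Total = flux * area * time_s
Step 3: Total = 9.5 * 0.097 * 3240.0
Step 4: Total = 2985.7 umol

2985.7


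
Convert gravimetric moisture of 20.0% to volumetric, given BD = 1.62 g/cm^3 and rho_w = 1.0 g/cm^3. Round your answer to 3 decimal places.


Step 1: theta = (w / 100) * BD / rho_w
Step 2: theta = (20.0 / 100) * 1.62 / 1.0
Step 3: theta = 0.2 * 1.62
Step 4: theta = 0.324

0.324


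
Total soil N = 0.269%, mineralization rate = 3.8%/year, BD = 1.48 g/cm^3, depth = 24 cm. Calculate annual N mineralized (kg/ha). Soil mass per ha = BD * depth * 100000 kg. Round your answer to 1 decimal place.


Step 1: Soil mass per ha = BD * depth * 100000 = 1.48 * 24 * 100000 = 3552000 kg
Step 2: Total N pool = soil mass * N%/100 = 3552000 * 0.269/100 = 9554.88 kg/ha
Step 3: N mineralized = N pool * rate%/100 = 9554.88 * 3.8/100 = 363.1 kg/ha/yr

363.1


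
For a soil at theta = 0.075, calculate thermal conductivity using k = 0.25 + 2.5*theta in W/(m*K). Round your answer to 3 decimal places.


Step 1: k = 0.25 + 2.5 * theta
Step 2: k = 0.25 + 2.5 * 0.075
Step 3: k = 0.25 + 0.188
Step 4: k = 0.438 W/(m*K)

0.438


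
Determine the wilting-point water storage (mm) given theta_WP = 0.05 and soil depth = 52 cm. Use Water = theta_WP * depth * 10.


Step 1: Water (mm) = theta_WP * depth * 10
Step 2: Water = 0.05 * 52 * 10
Step 3: Water = 26.0 mm

26.0


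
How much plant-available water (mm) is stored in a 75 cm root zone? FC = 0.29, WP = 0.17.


Step 1: Available water = (FC - WP) * depth * 10
Step 2: AW = (0.29 - 0.17) * 75 * 10
Step 3: AW = 0.12 * 75 * 10
Step 4: AW = 90.0 mm

90.0


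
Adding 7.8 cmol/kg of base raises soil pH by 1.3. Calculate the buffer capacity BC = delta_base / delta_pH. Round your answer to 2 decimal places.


Step 1: BC = change in base / change in pH
Step 2: BC = 7.8 / 1.3
Step 3: BC = 6.0 cmol/(kg*pH unit)

6.0


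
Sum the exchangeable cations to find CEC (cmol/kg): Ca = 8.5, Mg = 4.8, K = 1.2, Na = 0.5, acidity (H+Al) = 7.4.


Step 1: CEC = Ca + Mg + K + Na + (H+Al)
Step 2: CEC = 8.5 + 4.8 + 1.2 + 0.5 + 7.4
Step 3: CEC = 22.4 cmol/kg

22.4


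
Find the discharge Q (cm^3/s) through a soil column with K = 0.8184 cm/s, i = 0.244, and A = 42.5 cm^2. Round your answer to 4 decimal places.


Step 1: Apply Darcy's law: Q = K * i * A
Step 2: Q = 0.8184 * 0.244 * 42.5
Step 3: Q = 8.4868 cm^3/s

8.4868


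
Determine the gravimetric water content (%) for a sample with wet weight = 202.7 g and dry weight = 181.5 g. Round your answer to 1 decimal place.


Step 1: Water mass = wet - dry = 202.7 - 181.5 = 21.2 g
Step 2: w = 100 * water mass / dry mass
Step 3: w = 100 * 21.2 / 181.5 = 11.7%

11.7


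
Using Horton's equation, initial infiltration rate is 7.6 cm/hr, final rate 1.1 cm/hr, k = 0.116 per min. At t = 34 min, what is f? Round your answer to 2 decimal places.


Step 1: f = fc + (f0 - fc) * exp(-k * t)
Step 2: exp(-0.116 * 34) = 0.019371
Step 3: f = 1.1 + (7.6 - 1.1) * 0.019371
Step 4: f = 1.1 + 6.5 * 0.019371
Step 5: f = 1.23 cm/hr

1.23


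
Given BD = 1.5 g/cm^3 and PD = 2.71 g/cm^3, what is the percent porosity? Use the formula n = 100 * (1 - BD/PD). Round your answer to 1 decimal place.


Step 1: Formula: n = 100 * (1 - BD / PD)
Step 2: n = 100 * (1 - 1.5 / 2.71)
Step 3: n = 100 * (1 - 0.55351)
Step 4: n = 44.6%

44.6


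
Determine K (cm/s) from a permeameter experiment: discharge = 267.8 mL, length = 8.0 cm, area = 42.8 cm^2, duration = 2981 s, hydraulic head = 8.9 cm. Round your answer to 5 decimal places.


Step 1: K = Q * L / (A * t * h)
Step 2: Numerator = 267.8 * 8.0 = 2142.4
Step 3: Denominator = 42.8 * 2981 * 8.9 = 1135522.52
Step 4: K = 2142.4 / 1135522.52 = 0.00189 cm/s

0.00189


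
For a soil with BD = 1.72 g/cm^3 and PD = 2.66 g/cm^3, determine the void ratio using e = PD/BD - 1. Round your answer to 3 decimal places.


Step 1: e = PD / BD - 1
Step 2: e = 2.66 / 1.72 - 1
Step 3: e = 1.54651 - 1
Step 4: e = 0.547

0.547


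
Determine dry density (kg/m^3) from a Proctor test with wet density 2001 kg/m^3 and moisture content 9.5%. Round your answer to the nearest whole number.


Step 1: Dry density = wet density / (1 + w/100)
Step 2: Dry density = 2001 / (1 + 9.5/100)
Step 3: Dry density = 2001 / 1.095
Step 4: Dry density = 1827 kg/m^3

1827


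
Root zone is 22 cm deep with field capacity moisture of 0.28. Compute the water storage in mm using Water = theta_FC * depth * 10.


Step 1: Water (mm) = theta_FC * depth (cm) * 10
Step 2: Water = 0.28 * 22 * 10
Step 3: Water = 61.6 mm

61.6


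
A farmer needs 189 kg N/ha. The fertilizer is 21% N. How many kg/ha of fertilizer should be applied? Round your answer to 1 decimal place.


Step 1: Fertilizer rate = target N / (N content / 100)
Step 2: Rate = 189 / (21 / 100)
Step 3: Rate = 189 / 0.21
Step 4: Rate = 900.0 kg/ha

900.0


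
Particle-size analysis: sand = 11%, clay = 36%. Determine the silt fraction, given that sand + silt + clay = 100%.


Step 1: sand + silt + clay = 100%
Step 2: silt = 100 - sand - clay
Step 3: silt = 100 - 11 - 36
Step 4: silt = 53%

53


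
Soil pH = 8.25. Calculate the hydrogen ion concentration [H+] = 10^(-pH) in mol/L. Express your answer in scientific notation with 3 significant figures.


Step 1: [H+] = 10^(-pH)
Step 2: [H+] = 10^(-8.25)
Step 3: [H+] = 5.62e-09 mol/L

5.62e-09


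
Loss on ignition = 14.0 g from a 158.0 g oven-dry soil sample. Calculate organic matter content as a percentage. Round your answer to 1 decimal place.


Step 1: OM% = 100 * LOI / sample mass
Step 2: OM = 100 * 14.0 / 158.0
Step 3: OM = 8.9%

8.9


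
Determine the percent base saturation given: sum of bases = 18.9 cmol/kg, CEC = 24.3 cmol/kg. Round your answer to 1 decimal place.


Step 1: BS = 100 * (sum of bases) / CEC
Step 2: BS = 100 * 18.9 / 24.3
Step 3: BS = 77.8%

77.8


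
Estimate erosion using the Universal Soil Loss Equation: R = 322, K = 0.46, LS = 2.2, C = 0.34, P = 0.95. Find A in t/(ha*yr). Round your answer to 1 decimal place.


Step 1: A = R * K * LS * C * P
Step 2: R * K = 322 * 0.46 = 148.12
Step 3: (R*K) * LS = 148.12 * 2.2 = 325.864
Step 4: * C * P = 325.864 * 0.34 * 0.95 = 105.3
Step 5: A = 105.3 t/(ha*yr)

105.3


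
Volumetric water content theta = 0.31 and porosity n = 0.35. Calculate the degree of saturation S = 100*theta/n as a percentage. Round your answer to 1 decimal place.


Step 1: S = 100 * theta_v / n
Step 2: S = 100 * 0.31 / 0.35
Step 3: S = 88.6%

88.6


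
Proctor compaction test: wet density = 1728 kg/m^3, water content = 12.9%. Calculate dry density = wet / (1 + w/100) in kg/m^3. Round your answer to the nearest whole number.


Step 1: Dry density = wet density / (1 + w/100)
Step 2: Dry density = 1728 / (1 + 12.9/100)
Step 3: Dry density = 1728 / 1.129
Step 4: Dry density = 1531 kg/m^3

1531


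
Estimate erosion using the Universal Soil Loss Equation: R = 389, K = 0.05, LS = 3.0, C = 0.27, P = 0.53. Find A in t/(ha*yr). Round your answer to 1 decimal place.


Step 1: A = R * K * LS * C * P
Step 2: R * K = 389 * 0.05 = 19.45
Step 3: (R*K) * LS = 19.45 * 3.0 = 58.35
Step 4: * C * P = 58.35 * 0.27 * 0.53 = 8.3
Step 5: A = 8.3 t/(ha*yr)

8.3


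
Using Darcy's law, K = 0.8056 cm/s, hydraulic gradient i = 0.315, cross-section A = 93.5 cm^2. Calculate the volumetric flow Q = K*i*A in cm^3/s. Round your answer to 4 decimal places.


Step 1: Apply Darcy's law: Q = K * i * A
Step 2: Q = 0.8056 * 0.315 * 93.5
Step 3: Q = 23.7269 cm^3/s

23.7269


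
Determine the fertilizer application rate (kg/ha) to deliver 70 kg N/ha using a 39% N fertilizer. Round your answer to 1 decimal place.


Step 1: Fertilizer rate = target N / (N content / 100)
Step 2: Rate = 70 / (39 / 100)
Step 3: Rate = 70 / 0.39
Step 4: Rate = 179.5 kg/ha

179.5


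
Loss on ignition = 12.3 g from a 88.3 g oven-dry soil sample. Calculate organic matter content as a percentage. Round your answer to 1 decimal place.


Step 1: OM% = 100 * LOI / sample mass
Step 2: OM = 100 * 12.3 / 88.3
Step 3: OM = 13.9%

13.9


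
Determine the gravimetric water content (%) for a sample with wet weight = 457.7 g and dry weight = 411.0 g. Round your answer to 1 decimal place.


Step 1: Water mass = wet - dry = 457.7 - 411.0 = 46.7 g
Step 2: w = 100 * water mass / dry mass
Step 3: w = 100 * 46.7 / 411.0 = 11.4%

11.4


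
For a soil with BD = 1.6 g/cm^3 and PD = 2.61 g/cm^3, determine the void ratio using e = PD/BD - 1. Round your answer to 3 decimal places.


Step 1: e = PD / BD - 1
Step 2: e = 2.61 / 1.6 - 1
Step 3: e = 1.63125 - 1
Step 4: e = 0.631

0.631


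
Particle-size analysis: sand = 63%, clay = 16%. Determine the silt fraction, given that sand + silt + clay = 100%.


Step 1: sand + silt + clay = 100%
Step 2: silt = 100 - sand - clay
Step 3: silt = 100 - 63 - 16
Step 4: silt = 21%

21


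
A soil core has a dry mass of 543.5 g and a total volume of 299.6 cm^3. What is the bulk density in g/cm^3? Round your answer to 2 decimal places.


Step 1: Identify the formula: BD = dry mass / volume
Step 2: Substitute values: BD = 543.5 / 299.6
Step 3: BD = 1.81 g/cm^3

1.81


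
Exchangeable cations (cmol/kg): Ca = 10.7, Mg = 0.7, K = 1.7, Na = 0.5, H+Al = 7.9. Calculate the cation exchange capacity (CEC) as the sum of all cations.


Step 1: CEC = Ca + Mg + K + Na + (H+Al)
Step 2: CEC = 10.7 + 0.7 + 1.7 + 0.5 + 7.9
Step 3: CEC = 21.5 cmol/kg

21.5


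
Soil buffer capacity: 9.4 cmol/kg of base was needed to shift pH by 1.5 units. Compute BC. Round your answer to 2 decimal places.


Step 1: BC = change in base / change in pH
Step 2: BC = 9.4 / 1.5
Step 3: BC = 6.27 cmol/(kg*pH unit)

6.27


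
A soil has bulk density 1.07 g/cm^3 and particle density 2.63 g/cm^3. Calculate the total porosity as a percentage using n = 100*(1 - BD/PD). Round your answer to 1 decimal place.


Step 1: Formula: n = 100 * (1 - BD / PD)
Step 2: n = 100 * (1 - 1.07 / 2.63)
Step 3: n = 100 * (1 - 0.40684)
Step 4: n = 59.3%

59.3


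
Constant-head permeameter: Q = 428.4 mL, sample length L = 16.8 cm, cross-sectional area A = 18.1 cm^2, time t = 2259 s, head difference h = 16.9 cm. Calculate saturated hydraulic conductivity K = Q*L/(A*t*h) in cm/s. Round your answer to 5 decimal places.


Step 1: K = Q * L / (A * t * h)
Step 2: Numerator = 428.4 * 16.8 = 7197.12
Step 3: Denominator = 18.1 * 2259 * 16.9 = 691005.51
Step 4: K = 7197.12 / 691005.51 = 0.01042 cm/s

0.01042


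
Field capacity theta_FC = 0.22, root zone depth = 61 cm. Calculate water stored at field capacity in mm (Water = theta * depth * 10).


Step 1: Water (mm) = theta_FC * depth (cm) * 10
Step 2: Water = 0.22 * 61 * 10
Step 3: Water = 134.2 mm

134.2


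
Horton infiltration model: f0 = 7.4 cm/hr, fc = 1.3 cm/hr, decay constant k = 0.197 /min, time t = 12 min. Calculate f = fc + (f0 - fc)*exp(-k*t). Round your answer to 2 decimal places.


Step 1: f = fc + (f0 - fc) * exp(-k * t)
Step 2: exp(-0.197 * 12) = 0.094043
Step 3: f = 1.3 + (7.4 - 1.3) * 0.094043
Step 4: f = 1.3 + 6.1 * 0.094043
Step 5: f = 1.87 cm/hr

1.87


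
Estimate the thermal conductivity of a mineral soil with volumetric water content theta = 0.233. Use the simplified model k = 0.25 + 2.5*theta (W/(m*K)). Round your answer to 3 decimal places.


Step 1: k = 0.25 + 2.5 * theta
Step 2: k = 0.25 + 2.5 * 0.233
Step 3: k = 0.25 + 0.583
Step 4: k = 0.833 W/(m*K)

0.833


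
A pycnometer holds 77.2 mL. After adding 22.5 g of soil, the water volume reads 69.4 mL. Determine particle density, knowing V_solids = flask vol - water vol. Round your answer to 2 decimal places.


Step 1: Volume of solids = flask volume - water volume with soil
Step 2: V_solids = 77.2 - 69.4 = 7.8 mL
Step 3: Particle density = mass / V_solids = 22.5 / 7.8 = 2.88 g/cm^3

2.88


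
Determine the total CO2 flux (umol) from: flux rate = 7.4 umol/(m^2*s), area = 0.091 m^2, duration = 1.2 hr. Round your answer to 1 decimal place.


Step 1: Convert time to seconds: 1.2 hr * 3600 = 4320.0 s
Step 2: Total = flux * area * time_s
Step 3: Total = 7.4 * 0.091 * 4320.0
Step 4: Total = 2909.1 umol

2909.1


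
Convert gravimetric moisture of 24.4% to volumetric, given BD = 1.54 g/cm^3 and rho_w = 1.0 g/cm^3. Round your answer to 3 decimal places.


Step 1: theta = (w / 100) * BD / rho_w
Step 2: theta = (24.4 / 100) * 1.54 / 1.0
Step 3: theta = 0.244 * 1.54
Step 4: theta = 0.376

0.376


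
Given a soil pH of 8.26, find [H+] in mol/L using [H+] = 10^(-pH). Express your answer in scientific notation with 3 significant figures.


Step 1: [H+] = 10^(-pH)
Step 2: [H+] = 10^(-8.26)
Step 3: [H+] = 5.50e-09 mol/L

5.50e-09


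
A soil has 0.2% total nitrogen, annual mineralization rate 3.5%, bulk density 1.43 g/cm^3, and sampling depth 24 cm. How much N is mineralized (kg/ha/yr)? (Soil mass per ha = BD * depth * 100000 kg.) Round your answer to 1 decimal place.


Step 1: Soil mass per ha = BD * depth * 100000 = 1.43 * 24 * 100000 = 3432000 kg
Step 2: Total N pool = soil mass * N%/100 = 3432000 * 0.2/100 = 6864.0 kg/ha
Step 3: N mineralized = N pool * rate%/100 = 6864.0 * 3.5/100 = 240.2 kg/ha/yr

240.2


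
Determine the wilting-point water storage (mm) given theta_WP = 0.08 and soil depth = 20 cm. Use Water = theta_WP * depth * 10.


Step 1: Water (mm) = theta_WP * depth * 10
Step 2: Water = 0.08 * 20 * 10
Step 3: Water = 16.0 mm

16.0


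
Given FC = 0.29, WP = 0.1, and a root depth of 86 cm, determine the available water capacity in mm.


Step 1: Available water = (FC - WP) * depth * 10
Step 2: AW = (0.29 - 0.1) * 86 * 10
Step 3: AW = 0.19 * 86 * 10
Step 4: AW = 163.4 mm

163.4


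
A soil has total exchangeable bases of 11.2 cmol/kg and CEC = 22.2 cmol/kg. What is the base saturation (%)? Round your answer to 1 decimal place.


Step 1: BS = 100 * (sum of bases) / CEC
Step 2: BS = 100 * 11.2 / 22.2
Step 3: BS = 50.5%

50.5


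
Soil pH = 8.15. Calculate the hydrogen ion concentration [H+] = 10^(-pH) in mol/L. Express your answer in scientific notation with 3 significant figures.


Step 1: [H+] = 10^(-pH)
Step 2: [H+] = 10^(-8.15)
Step 3: [H+] = 7.08e-09 mol/L

7.08e-09


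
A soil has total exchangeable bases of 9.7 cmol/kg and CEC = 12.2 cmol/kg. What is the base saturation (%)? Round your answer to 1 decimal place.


Step 1: BS = 100 * (sum of bases) / CEC
Step 2: BS = 100 * 9.7 / 12.2
Step 3: BS = 79.5%

79.5


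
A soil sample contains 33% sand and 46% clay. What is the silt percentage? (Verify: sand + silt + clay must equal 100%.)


Step 1: sand + silt + clay = 100%
Step 2: silt = 100 - sand - clay
Step 3: silt = 100 - 33 - 46
Step 4: silt = 21%

21


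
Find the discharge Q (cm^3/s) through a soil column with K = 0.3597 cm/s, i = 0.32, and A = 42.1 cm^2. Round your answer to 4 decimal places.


Step 1: Apply Darcy's law: Q = K * i * A
Step 2: Q = 0.3597 * 0.32 * 42.1
Step 3: Q = 4.8459 cm^3/s

4.8459


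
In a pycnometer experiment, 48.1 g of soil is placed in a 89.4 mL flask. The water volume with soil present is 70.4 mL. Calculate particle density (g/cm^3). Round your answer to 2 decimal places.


Step 1: Volume of solids = flask volume - water volume with soil
Step 2: V_solids = 89.4 - 70.4 = 19.0 mL
Step 3: Particle density = mass / V_solids = 48.1 / 19.0 = 2.53 g/cm^3

2.53


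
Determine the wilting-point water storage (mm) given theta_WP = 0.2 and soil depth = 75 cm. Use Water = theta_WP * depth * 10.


Step 1: Water (mm) = theta_WP * depth * 10
Step 2: Water = 0.2 * 75 * 10
Step 3: Water = 150.0 mm

150.0


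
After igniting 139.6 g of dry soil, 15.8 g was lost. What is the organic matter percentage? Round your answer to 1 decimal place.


Step 1: OM% = 100 * LOI / sample mass
Step 2: OM = 100 * 15.8 / 139.6
Step 3: OM = 11.3%

11.3


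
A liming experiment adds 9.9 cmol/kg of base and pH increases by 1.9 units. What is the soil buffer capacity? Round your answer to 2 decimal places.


Step 1: BC = change in base / change in pH
Step 2: BC = 9.9 / 1.9
Step 3: BC = 5.21 cmol/(kg*pH unit)

5.21


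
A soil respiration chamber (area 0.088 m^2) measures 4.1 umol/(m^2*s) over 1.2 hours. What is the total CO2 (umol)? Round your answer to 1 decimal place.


Step 1: Convert time to seconds: 1.2 hr * 3600 = 4320.0 s
Step 2: Total = flux * area * time_s
Step 3: Total = 4.1 * 0.088 * 4320.0
Step 4: Total = 1558.7 umol

1558.7


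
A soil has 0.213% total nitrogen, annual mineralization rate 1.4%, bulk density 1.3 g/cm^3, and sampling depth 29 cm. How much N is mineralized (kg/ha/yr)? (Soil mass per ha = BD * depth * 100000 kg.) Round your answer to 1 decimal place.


Step 1: Soil mass per ha = BD * depth * 100000 = 1.3 * 29 * 100000 = 3770000 kg
Step 2: Total N pool = soil mass * N%/100 = 3770000 * 0.213/100 = 8030.1 kg/ha
Step 3: N mineralized = N pool * rate%/100 = 8030.1 * 1.4/100 = 112.4 kg/ha/yr

112.4


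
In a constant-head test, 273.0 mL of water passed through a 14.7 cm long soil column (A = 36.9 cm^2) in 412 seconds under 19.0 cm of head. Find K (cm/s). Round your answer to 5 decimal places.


Step 1: K = Q * L / (A * t * h)
Step 2: Numerator = 273.0 * 14.7 = 4013.1
Step 3: Denominator = 36.9 * 412 * 19.0 = 288853.2
Step 4: K = 4013.1 / 288853.2 = 0.01389 cm/s

0.01389


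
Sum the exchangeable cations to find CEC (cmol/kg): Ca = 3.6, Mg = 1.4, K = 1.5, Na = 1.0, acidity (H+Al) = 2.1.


Step 1: CEC = Ca + Mg + K + Na + (H+Al)
Step 2: CEC = 3.6 + 1.4 + 1.5 + 1.0 + 2.1
Step 3: CEC = 9.6 cmol/kg

9.6


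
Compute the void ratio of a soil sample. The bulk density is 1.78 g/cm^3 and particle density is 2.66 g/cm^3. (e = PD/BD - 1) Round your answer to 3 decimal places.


Step 1: e = PD / BD - 1
Step 2: e = 2.66 / 1.78 - 1
Step 3: e = 1.49438 - 1
Step 4: e = 0.494

0.494


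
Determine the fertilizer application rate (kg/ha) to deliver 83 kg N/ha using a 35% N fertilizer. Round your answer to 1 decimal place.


Step 1: Fertilizer rate = target N / (N content / 100)
Step 2: Rate = 83 / (35 / 100)
Step 3: Rate = 83 / 0.35
Step 4: Rate = 237.1 kg/ha

237.1


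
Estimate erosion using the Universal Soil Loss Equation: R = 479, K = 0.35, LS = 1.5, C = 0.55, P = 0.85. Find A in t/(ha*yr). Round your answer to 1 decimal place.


Step 1: A = R * K * LS * C * P
Step 2: R * K = 479 * 0.35 = 167.65
Step 3: (R*K) * LS = 167.65 * 1.5 = 251.475
Step 4: * C * P = 251.475 * 0.55 * 0.85 = 117.6
Step 5: A = 117.6 t/(ha*yr)

117.6


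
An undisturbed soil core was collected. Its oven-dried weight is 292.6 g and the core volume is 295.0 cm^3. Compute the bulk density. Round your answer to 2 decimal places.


Step 1: Identify the formula: BD = dry mass / volume
Step 2: Substitute values: BD = 292.6 / 295.0
Step 3: BD = 0.99 g/cm^3

0.99


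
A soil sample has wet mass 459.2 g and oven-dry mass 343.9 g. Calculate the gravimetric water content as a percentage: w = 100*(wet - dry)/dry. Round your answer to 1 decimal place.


Step 1: Water mass = wet - dry = 459.2 - 343.9 = 115.3 g
Step 2: w = 100 * water mass / dry mass
Step 3: w = 100 * 115.3 / 343.9 = 33.5%

33.5


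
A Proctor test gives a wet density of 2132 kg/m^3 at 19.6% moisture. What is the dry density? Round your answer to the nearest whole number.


Step 1: Dry density = wet density / (1 + w/100)
Step 2: Dry density = 2132 / (1 + 19.6/100)
Step 3: Dry density = 2132 / 1.196
Step 4: Dry density = 1783 kg/m^3

1783


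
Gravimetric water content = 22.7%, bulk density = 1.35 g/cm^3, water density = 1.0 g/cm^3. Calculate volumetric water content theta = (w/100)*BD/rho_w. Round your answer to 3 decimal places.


Step 1: theta = (w / 100) * BD / rho_w
Step 2: theta = (22.7 / 100) * 1.35 / 1.0
Step 3: theta = 0.227 * 1.35
Step 4: theta = 0.306

0.306


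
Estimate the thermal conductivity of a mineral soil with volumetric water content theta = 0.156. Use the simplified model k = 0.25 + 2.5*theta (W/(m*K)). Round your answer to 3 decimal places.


Step 1: k = 0.25 + 2.5 * theta
Step 2: k = 0.25 + 2.5 * 0.156
Step 3: k = 0.25 + 0.39
Step 4: k = 0.64 W/(m*K)

0.64


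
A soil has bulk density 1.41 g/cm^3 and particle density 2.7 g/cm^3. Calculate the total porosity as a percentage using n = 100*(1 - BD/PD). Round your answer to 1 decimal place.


Step 1: Formula: n = 100 * (1 - BD / PD)
Step 2: n = 100 * (1 - 1.41 / 2.7)
Step 3: n = 100 * (1 - 0.52222)
Step 4: n = 47.8%

47.8


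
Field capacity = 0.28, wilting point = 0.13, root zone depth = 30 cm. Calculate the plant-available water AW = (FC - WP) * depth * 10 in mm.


Step 1: Available water = (FC - WP) * depth * 10
Step 2: AW = (0.28 - 0.13) * 30 * 10
Step 3: AW = 0.15 * 30 * 10
Step 4: AW = 45.0 mm

45.0


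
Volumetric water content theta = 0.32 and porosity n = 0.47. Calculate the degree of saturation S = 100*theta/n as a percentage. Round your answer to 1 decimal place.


Step 1: S = 100 * theta_v / n
Step 2: S = 100 * 0.32 / 0.47
Step 3: S = 68.1%

68.1


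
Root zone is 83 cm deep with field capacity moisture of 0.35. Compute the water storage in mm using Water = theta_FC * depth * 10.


Step 1: Water (mm) = theta_FC * depth (cm) * 10
Step 2: Water = 0.35 * 83 * 10
Step 3: Water = 290.5 mm

290.5


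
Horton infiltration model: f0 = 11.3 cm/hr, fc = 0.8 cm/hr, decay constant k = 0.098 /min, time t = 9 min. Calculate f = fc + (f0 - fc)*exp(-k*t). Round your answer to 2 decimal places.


Step 1: f = fc + (f0 - fc) * exp(-k * t)
Step 2: exp(-0.098 * 9) = 0.413954
Step 3: f = 0.8 + (11.3 - 0.8) * 0.413954
Step 4: f = 0.8 + 10.5 * 0.413954
Step 5: f = 5.15 cm/hr

5.15


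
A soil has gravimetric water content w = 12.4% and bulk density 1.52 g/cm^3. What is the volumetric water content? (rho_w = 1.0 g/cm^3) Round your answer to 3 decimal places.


Step 1: theta = (w / 100) * BD / rho_w
Step 2: theta = (12.4 / 100) * 1.52 / 1.0
Step 3: theta = 0.124 * 1.52
Step 4: theta = 0.188

0.188


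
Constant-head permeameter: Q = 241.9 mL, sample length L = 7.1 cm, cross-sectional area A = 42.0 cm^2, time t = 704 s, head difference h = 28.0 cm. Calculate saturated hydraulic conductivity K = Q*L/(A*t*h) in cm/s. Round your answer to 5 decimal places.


Step 1: K = Q * L / (A * t * h)
Step 2: Numerator = 241.9 * 7.1 = 1717.49
Step 3: Denominator = 42.0 * 704 * 28.0 = 827904.0
Step 4: K = 1717.49 / 827904.0 = 0.00207 cm/s

0.00207
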